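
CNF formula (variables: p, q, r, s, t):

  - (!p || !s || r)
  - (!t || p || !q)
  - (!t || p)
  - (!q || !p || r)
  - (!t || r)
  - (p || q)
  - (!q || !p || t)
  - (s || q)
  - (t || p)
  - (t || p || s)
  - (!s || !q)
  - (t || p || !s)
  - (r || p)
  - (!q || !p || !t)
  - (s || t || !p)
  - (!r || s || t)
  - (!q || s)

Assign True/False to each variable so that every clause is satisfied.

Set p = True and propagate.
Try q = False.
  then s is forced to True.
  then r is forced to True.
t is now unconstrained; take t = False.
Check each clause:
  1. (r || !p || !s) — r is true.
  2. (!q || !t || p) — p is true.
  3. (!t || p) — p is true.
  4. (!p || !q || r) — r is true.
  5. (r || !t) — r is true.
  6. (p || q) — p is true.
  7. (!q || t || !p) — !q is true.
  8. (q || s) — s is true.
  9. (p || t) — p is true.
  10. (t || s || p) — p is true.
  11. (!q || !s) — !q is true.
  12. (t || p || !s) — p is true.
  13. (r || p) — p is true.
  14. (!p || !t || !q) — !t is true.
  15. (s || t || !p) — s is true.
  16. (s || t || !r) — s is true.
  17. (!q || s) — s is true.

p=T, q=F, r=T, s=T, t=F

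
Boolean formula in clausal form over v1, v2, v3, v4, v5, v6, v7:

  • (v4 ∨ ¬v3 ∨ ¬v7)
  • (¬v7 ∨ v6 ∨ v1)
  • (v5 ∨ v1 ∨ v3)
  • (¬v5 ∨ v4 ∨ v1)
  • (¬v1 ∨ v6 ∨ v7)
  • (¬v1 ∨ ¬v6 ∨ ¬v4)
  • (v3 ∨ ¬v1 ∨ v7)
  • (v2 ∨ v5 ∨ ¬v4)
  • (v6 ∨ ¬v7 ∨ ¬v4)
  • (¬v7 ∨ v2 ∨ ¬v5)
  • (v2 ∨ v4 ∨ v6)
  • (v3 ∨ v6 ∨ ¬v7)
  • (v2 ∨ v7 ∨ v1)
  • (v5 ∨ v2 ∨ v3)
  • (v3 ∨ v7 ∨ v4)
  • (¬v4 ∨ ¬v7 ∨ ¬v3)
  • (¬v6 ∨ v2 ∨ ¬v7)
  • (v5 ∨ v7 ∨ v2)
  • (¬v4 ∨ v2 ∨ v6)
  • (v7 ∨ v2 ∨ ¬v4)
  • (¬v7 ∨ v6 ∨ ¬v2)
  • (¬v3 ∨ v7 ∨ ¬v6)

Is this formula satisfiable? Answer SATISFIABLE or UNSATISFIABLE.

SATISFIABLE

Try v1 = False.
Try v2 = True.
Try v3 = True.
The remaining clauses are satisfied by v4 = True, v5 = False, v6 = False, v7 = False.
Every clause has at least one true literal under this assignment.
So v1=F, v2=T, v3=T, v4=T, v5=F, v6=F, v7=F is a satisfying assignment.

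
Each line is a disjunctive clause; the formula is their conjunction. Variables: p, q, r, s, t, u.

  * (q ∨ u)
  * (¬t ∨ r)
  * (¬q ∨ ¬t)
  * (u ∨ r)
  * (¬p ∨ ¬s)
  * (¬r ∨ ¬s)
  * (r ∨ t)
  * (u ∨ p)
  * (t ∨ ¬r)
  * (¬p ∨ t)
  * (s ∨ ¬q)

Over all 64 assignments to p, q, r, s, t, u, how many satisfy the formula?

The models are:
  p=F q=F r=T s=F t=T u=T
  p=T q=F r=T s=F t=T u=T
That's 2 in total.

2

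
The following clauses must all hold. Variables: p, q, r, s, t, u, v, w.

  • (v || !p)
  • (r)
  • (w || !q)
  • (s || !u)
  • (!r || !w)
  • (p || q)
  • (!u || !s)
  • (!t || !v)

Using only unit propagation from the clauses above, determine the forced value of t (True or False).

(r) is a unit clause: r = True.
(!w || !r) with r = True leaves only !w, so w = False.
(w || !q): since w = False, the clause reduces to (!q). q = False.
In (q || p), q is now false; p must hold, so p = True.
In (v || !p), !p is now false; v must hold, so v = True.
(!t || !v) with v = True leaves only !t, so t = False.

False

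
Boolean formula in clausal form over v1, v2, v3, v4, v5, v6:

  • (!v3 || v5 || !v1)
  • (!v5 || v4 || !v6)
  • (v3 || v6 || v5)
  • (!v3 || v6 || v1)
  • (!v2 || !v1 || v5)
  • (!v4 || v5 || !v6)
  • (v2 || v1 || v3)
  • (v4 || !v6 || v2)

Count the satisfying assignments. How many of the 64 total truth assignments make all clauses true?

19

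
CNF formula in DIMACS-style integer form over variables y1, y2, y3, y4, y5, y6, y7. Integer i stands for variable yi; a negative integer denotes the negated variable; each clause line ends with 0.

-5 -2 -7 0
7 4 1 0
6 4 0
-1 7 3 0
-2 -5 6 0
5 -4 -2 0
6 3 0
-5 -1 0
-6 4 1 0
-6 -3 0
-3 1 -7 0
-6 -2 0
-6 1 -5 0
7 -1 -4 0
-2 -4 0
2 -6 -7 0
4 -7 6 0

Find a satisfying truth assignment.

y1 = 1, y2 = 0, y3 = 1, y4 = 1, y5 = 0, y6 = 0, y7 = 1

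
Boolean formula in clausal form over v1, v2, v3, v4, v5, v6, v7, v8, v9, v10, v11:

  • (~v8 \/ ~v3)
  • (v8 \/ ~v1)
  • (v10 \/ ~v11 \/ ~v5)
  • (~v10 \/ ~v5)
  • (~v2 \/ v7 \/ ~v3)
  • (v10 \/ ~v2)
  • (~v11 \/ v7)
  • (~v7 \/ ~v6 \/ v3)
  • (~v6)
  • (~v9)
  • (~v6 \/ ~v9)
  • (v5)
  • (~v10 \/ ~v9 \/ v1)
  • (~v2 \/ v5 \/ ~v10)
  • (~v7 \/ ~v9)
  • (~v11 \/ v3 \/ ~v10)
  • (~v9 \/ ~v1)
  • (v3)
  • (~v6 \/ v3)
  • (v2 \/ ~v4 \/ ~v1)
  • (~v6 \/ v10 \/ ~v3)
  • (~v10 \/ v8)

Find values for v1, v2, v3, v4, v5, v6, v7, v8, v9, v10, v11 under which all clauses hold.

v1=F, v2=F, v3=T, v4=F, v5=T, v6=F, v7=F, v8=F, v9=F, v10=F, v11=F

Check each clause:
  1. (~v8 \/ ~v3) — ~v8 is true.
  2. (~v1 \/ v8) — ~v1 is true.
  3. (~v11 \/ ~v5 \/ v10) — ~v11 is true.
  4. (~v5 \/ ~v10) — ~v10 is true.
  5. (~v2 \/ v7 \/ ~v3) — ~v2 is true.
  6. (v10 \/ ~v2) — ~v2 is true.
  7. (v7 \/ ~v11) — ~v11 is true.
  8. (~v7 \/ v3 \/ ~v6) — ~v7 is true.
  9. (~v6) — ~v6 is true.
  10. (~v9) — ~v9 is true.
  11. (~v6 \/ ~v9) — ~v6 is true.
  12. (v5) — v5 is true.
  13. (~v10 \/ v1 \/ ~v9) — ~v10 is true.
  14. (~v10 \/ ~v2 \/ v5) — v5 is true.
  15. (~v9 \/ ~v7) — ~v7 is true.
  16. (~v11 \/ ~v10 \/ v3) — v3 is true.
  17. (~v9 \/ ~v1) — ~v1 is true.
  18. (v3) — v3 is true.
  19. (v3 \/ ~v6) — ~v6 is true.
  20. (~v1 \/ v2 \/ ~v4) — ~v4 is true.
  21. (~v3 \/ v10 \/ ~v6) — ~v6 is true.
  22. (~v10 \/ v8) — ~v10 is true.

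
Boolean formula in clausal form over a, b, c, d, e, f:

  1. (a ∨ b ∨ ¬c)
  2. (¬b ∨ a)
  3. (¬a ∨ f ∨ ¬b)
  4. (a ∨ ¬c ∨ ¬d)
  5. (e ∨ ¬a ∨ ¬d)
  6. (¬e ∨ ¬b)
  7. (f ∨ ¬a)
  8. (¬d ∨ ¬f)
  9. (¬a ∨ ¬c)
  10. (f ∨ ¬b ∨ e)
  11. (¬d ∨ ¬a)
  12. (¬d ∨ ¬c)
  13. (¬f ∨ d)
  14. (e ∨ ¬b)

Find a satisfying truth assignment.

a = F  b = F  c = F  d = T  e = T  f = F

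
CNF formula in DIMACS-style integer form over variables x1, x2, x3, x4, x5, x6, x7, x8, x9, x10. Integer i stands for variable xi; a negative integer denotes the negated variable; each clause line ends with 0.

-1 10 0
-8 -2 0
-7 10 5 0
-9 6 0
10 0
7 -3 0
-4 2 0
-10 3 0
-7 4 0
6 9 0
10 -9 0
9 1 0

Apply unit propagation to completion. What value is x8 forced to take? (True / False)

False

(x10) is a unit clause: x10 = True.
(NOT x10 OR x3) with x10 = True leaves only x3, so x3 = True.
(NOT x3 OR x7) with x3 = True leaves only x7, so x7 = True.
(x4 OR NOT x7) with x7 = True leaves only x4, so x4 = True.
In (NOT x4 OR x2), NOT x4 is now false; x2 must hold, so x2 = True.
From (NOT x2 OR NOT x8) and x2 = True: x8 = False.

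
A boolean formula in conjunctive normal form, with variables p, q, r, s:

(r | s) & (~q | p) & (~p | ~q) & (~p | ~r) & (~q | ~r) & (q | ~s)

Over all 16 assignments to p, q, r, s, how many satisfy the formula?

The models are:
  p=0 q=0 r=1 s=0
Count: 1.

1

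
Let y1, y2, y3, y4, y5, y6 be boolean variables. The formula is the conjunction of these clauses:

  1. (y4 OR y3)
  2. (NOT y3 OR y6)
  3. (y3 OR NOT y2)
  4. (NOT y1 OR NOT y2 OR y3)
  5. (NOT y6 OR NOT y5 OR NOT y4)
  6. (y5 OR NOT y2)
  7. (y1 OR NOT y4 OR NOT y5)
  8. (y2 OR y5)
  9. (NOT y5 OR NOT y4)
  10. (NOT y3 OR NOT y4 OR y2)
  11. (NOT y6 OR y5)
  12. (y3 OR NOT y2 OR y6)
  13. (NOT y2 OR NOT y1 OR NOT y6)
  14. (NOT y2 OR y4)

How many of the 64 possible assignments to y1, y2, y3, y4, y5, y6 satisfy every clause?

2

Satisfying assignments:
  y1=0 y2=0 y3=1 y4=0 y5=1 y6=1
  y1=1 y2=0 y3=1 y4=0 y5=1 y6=1
That's 2 in total.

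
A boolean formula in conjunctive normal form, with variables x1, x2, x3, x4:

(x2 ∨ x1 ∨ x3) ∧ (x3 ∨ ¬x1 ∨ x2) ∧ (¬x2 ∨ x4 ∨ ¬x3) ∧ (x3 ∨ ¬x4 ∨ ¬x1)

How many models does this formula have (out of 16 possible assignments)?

9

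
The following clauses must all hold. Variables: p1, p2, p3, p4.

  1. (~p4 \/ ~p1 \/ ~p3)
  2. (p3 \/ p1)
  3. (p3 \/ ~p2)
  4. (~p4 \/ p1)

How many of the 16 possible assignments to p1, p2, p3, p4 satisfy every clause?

6

Satisfying assignments:
  p1=F p2=F p3=T p4=F
  p1=F p2=T p3=T p4=F
  p1=T p2=F p3=F p4=F
  p1=T p2=F p3=F p4=T
  p1=T p2=F p3=T p4=F
  p1=T p2=T p3=T p4=F
That's 6 in total.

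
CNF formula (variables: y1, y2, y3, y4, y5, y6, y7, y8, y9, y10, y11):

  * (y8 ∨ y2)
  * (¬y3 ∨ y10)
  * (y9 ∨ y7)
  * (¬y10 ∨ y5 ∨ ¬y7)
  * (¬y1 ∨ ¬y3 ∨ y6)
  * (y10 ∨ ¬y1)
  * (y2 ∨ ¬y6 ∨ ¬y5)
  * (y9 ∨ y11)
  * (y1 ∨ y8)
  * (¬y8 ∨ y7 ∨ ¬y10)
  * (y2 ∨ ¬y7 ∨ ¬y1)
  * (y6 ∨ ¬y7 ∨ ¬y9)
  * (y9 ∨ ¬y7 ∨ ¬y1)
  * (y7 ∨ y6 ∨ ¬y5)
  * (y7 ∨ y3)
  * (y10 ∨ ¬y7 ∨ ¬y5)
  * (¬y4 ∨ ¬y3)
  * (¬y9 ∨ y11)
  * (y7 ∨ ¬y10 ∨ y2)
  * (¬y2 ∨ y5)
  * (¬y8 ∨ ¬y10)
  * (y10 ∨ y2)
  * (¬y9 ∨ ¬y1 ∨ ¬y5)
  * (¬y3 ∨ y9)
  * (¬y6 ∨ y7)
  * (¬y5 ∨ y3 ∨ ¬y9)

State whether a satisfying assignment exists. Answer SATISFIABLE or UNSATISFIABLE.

UNSATISFIABLE

y7 = True:
  y9 = True:
    y5 = True:
      propagation gives y2=True, y10=True, y8=False; contradiction.
    y5 = False:
      propagation gives y10=False, y3=False, y1=False; contradiction.
  y9 = False:
    propagation gives y11=True, y1=False, y8=True, y10=False; an empty clause results — contradiction.
y7 = False:
  propagation gives y9=True, y3=True, y10=True, y8=False; an empty clause results — contradiction.
Every branch closes, so no satisfying assignment exists.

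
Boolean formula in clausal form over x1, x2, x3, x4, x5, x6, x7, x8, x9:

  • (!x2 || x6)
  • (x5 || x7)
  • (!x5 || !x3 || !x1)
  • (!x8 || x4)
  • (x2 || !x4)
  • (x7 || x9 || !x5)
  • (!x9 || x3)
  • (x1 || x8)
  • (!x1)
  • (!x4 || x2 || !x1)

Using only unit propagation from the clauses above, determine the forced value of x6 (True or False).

True

(!x1) stands alone — x1 = False.
(x8 || x1): since x1 = False, the clause reduces to (x8). x8 = True.
In (!x8 || x4), !x8 is now false; x4 must hold, so x4 = True.
From (x2 || !x4) and x4 = True: x2 = True.
(x6 || !x2) with x2 = True leaves only x6, so x6 = True.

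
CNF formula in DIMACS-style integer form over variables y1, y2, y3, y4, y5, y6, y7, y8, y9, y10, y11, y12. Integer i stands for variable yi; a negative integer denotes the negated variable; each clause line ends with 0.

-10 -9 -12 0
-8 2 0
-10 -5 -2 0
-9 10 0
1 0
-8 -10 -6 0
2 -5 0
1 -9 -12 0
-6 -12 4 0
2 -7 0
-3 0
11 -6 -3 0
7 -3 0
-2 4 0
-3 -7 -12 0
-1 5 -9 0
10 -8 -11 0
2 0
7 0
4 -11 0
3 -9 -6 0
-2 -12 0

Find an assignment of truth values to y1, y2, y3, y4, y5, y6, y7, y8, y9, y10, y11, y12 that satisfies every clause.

(y1) is a unit clause, so y1 = True.
The clause (¬y3) is unit: y3 must be False.
(y2) is a unit clause, so y2 = True.
Unit propagation: (y4) forces y4 = True.
(y7) is a unit clause, so y7 = True.
Unit propagation: (¬y12) forces y12 = False.
Pure literal: y6 appears only negated; assign y6 = False.
Pure literal: y8 appears only negated; assign y8 = False.
Branch on y5: take y5 = False.
  then y9 is forced to False.
y10, y11 are now unconstrained; take y10 = True, y11 = True.
Every clause has at least one true literal under this assignment.

y1 = True, y2 = True, y3 = False, y4 = True, y5 = False, y6 = False, y7 = True, y8 = False, y9 = False, y10 = True, y11 = True, y12 = False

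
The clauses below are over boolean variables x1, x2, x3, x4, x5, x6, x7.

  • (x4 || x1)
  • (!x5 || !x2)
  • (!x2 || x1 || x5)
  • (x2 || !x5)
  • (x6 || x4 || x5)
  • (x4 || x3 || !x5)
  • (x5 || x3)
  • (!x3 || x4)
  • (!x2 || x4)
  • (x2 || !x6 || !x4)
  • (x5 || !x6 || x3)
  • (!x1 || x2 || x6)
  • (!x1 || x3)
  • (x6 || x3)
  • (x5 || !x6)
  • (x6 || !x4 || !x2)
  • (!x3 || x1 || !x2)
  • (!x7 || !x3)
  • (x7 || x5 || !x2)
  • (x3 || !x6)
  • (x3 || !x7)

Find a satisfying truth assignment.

x1 = F, x2 = F, x3 = T, x4 = T, x5 = F, x6 = F, x7 = F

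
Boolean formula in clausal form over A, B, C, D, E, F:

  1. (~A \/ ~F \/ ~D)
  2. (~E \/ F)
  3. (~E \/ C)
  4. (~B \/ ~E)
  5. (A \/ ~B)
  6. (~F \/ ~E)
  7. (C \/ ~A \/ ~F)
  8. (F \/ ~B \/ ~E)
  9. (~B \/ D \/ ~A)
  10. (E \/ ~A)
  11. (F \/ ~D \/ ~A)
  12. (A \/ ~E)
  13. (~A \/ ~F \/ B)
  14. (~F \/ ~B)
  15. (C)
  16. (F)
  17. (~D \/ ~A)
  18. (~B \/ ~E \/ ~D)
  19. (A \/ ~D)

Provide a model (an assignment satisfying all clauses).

Unit propagation: (C) forces C = True.
The clause (F) is unit: F must be True.
The clause (~E) is unit: E must be False.
Unit propagation: (~A) forces A = False.
(~B) is a unit clause, so B = False.
(~D) is a unit clause, so D = False.
Every clause has at least one true literal under this assignment.

A=False, B=False, C=True, D=False, E=False, F=True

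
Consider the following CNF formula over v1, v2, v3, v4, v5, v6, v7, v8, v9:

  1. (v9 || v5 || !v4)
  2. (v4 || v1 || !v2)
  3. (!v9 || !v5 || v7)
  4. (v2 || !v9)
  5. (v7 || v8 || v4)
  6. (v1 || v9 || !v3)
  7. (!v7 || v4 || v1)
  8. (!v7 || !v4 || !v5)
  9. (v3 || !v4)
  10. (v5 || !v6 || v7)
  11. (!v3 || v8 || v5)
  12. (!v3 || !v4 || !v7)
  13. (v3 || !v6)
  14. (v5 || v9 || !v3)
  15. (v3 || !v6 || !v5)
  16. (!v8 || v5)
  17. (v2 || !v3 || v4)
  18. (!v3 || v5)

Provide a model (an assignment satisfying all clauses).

v1 occurs only positively in the remaining clauses — set v1 = True.
v6 occurs only negated in the remaining clauses — set v6 = False.
Set v2 = False and propagate.
  then v9 is forced to False.
Try v3 = False.
  then v4 is forced to False.
Try v5 = False.
  then v8 is forced to False.
  then v7 is forced to True.

v1=1  v2=0  v3=0  v4=0  v5=0  v6=0  v7=1  v8=0  v9=0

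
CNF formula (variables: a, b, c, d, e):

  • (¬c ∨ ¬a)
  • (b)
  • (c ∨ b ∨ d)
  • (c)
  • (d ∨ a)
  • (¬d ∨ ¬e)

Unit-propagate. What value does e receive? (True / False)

False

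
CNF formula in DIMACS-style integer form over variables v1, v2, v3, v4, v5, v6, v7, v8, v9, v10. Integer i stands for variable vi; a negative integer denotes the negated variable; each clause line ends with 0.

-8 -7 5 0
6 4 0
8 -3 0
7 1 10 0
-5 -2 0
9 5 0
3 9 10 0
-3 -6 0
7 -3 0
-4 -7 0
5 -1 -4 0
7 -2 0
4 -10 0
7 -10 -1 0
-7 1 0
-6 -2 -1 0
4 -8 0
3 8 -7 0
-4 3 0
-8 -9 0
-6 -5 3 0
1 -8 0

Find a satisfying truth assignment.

v1=True, v2=False, v3=False, v4=False, v5=False, v6=True, v7=False, v8=False, v9=True, v10=False

v2 occurs only negated in the remaining clauses — set v2 = False.
Try v1 = True.
Set v3 = False and propagate.
  then v4 is forced to False.
  then v6 is forced to True.
  then v10 is forced to False.
  then v9 is forced to True.
  then v8 is forced to False.
  then v7 is forced to False.
  then v5 is forced to False.
Every clause has at least one true literal under this assignment.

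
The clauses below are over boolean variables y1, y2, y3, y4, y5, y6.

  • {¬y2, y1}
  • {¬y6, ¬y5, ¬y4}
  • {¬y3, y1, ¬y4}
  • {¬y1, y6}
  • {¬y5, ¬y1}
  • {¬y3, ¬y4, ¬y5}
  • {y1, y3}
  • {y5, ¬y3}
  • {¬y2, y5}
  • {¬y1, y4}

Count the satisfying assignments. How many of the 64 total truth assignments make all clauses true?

3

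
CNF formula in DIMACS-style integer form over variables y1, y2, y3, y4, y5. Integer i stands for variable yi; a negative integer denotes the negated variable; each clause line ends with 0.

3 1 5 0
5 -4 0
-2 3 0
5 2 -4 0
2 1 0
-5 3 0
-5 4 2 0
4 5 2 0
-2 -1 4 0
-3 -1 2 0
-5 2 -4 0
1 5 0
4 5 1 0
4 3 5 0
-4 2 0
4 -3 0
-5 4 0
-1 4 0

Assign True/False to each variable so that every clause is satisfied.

y1=F, y2=T, y3=T, y4=T, y5=T

Check each clause:
  1. (y5 || y1 || y3) — y3 is true.
  2. (!y4 || y5) — y5 is true.
  3. (!y2 || y3) — y3 is true.
  4. (y2 || y5 || !y4) — y2 is true.
  5. (y1 || y2) — y2 is true.
  6. (y3 || !y5) — y3 is true.
  7. (y4 || !y5 || y2) — y2 is true.
  8. (y4 || y2 || y5) — y2 is true.
  9. (y4 || !y2 || !y1) — y4 is true.
  10. (!y3 || !y1 || y2) — y2 is true.
  11. (y2 || !y5 || !y4) — y2 is true.
  12. (y1 || y5) — y5 is true.
  13. (y5 || y4 || y1) — y4 is true.
  14. (y4 || y5 || y3) — y3 is true.
  15. (!y4 || y2) — y2 is true.
  16. (!y3 || y4) — y4 is true.
  17. (!y5 || y4) — y4 is true.
  18. (y4 || !y1) — y4 is true.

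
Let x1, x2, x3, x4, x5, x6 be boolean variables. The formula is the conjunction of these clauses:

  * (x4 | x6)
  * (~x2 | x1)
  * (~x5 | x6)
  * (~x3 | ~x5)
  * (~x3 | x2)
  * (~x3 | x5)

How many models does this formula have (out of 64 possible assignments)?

15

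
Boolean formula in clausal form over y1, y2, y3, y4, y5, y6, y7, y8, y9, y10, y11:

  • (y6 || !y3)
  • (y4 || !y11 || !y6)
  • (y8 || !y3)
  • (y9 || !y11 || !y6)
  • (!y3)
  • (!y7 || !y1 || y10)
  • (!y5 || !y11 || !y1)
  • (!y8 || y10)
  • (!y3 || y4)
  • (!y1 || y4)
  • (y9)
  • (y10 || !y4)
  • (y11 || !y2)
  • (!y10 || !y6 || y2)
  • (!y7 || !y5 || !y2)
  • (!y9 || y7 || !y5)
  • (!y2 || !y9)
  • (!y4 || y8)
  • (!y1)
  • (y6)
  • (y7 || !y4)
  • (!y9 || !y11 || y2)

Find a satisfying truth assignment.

y1 = False, y2 = False, y3 = False, y4 = False, y5 = False, y6 = True, y7 = False, y8 = False, y9 = True, y10 = False, y11 = False

Check each clause:
  1. (!y3 || y6) — !y3 is true.
  2. (!y11 || y4 || !y6) — !y11 is true.
  3. (!y3 || y8) — !y3 is true.
  4. (y9 || !y11 || !y6) — y9 is true.
  5. (!y3) — !y3 is true.
  6. (y10 || !y7 || !y1) — !y7 is true.
  7. (!y11 || !y5 || !y1) — !y5 is true.
  8. (y10 || !y8) — !y8 is true.
  9. (y4 || !y3) — !y3 is true.
  10. (y4 || !y1) — !y1 is true.
  11. (y9) — y9 is true.
  12. (y10 || !y4) — !y4 is true.
  13. (y11 || !y2) — !y2 is true.
  14. (!y6 || !y10 || y2) — !y10 is true.
  15. (!y2 || !y7 || !y5) — !y7 is true.
  16. (y7 || !y5 || !y9) — !y5 is true.
  17. (!y9 || !y2) — !y2 is true.
  18. (y8 || !y4) — !y4 is true.
  19. (!y1) — !y1 is true.
  20. (y6) — y6 is true.
  21. (y7 || !y4) — !y4 is true.
  22. (!y9 || !y11 || y2) — !y11 is true.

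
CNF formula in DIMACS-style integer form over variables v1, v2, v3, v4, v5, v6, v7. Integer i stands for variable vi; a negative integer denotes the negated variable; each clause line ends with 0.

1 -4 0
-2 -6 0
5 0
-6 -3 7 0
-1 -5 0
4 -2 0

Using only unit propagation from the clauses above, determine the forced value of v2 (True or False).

False

(v5) is a unit clause: v5 = True.
(NOT v1 OR NOT v5): since v5 = True, the clause reduces to (NOT v1). v1 = False.
(v1 OR NOT v4): since v1 = False, the clause reduces to (NOT v4). v4 = False.
In (NOT v2 OR v4), v4 is now false; NOT v2 must hold, so v2 = False.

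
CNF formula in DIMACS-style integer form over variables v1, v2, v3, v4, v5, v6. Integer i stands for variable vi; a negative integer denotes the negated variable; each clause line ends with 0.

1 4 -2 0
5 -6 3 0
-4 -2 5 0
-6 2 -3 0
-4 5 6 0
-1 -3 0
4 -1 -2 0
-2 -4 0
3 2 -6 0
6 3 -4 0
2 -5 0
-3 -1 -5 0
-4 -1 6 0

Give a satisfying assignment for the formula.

v1 = 0  v2 = 0  v3 = 0  v4 = 0  v5 = 0  v6 = 0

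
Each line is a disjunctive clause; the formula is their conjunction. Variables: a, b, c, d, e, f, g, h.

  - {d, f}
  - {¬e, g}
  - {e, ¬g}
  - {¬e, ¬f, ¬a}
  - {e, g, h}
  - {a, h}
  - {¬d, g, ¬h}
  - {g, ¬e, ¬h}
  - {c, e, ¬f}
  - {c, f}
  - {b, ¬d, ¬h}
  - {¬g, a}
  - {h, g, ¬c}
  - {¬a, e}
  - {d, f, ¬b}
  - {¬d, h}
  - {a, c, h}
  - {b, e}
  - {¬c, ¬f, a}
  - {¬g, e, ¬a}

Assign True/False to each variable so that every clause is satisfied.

Try a = True.
  then e is forced to True.
  then g is forced to True.
  then f is forced to False.
  then d is forced to True.
  then c is forced to True.
  then h is forced to True.
  then b is forced to True.
Check each clause:
  1. {f, d} — d is true.
  2. {¬e, g} — g is true.
  3. {¬g, e} — e is true.
  4. {¬a, ¬f, ¬e} — ¬f is true.
  5. {e, h, g} — h is true.
  6. {a, h} — h is true.
  7. {g, ¬h, ¬d} — g is true.
  8. {¬e, g, ¬h} — g is true.
  9. {e, c, ¬f} — ¬f is true.
  10. {f, c} — c is true.
  11. {¬d, ¬h, b} — b is true.
  12. {¬g, a} — a is true.
  13. {h, ¬c, g} — h is true.
  14. {e, ¬a} — e is true.
  15. {¬b, f, d} — d is true.
  16. {¬d, h} — h is true.
  17. {h, a, c} — h is true.
  18. {b, e} — b is true.
  19. {a, ¬c, ¬f} — a is true.
  20. {e, ¬g, ¬a} — e is true.

a = T, b = T, c = T, d = T, e = T, f = F, g = T, h = T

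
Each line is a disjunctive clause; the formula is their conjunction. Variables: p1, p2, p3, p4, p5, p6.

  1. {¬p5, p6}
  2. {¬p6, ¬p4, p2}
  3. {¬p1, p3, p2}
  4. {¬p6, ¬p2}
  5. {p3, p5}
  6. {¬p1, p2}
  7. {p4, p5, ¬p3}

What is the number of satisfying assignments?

5

The models are:
  p1=0 p2=0 p3=0 p4=0 p5=1 p6=1
  p1=0 p2=0 p3=1 p4=0 p5=1 p6=1
  p1=0 p2=0 p3=1 p4=1 p5=0 p6=0
  p1=0 p2=1 p3=1 p4=1 p5=0 p6=0
  p1=1 p2=1 p3=1 p4=1 p5=0 p6=0
That's 5 in total.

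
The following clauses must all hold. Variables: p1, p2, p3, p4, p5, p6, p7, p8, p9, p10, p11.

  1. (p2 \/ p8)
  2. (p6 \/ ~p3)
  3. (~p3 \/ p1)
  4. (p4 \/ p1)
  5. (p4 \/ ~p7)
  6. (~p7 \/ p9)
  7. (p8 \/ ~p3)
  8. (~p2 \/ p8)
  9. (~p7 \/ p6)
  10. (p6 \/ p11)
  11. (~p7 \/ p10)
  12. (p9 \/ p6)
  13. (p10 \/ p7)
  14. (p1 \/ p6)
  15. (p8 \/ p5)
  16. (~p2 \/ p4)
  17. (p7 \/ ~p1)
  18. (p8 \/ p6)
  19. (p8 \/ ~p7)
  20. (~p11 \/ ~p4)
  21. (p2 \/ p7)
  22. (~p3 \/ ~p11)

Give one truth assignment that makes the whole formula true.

Pure literal: p3 appears only negated; assign p3 = False.
p5 occurs only positively in the remaining clauses — set p5 = True.
Try p1 = False.
  then p4 is forced to True.
  then p6 is forced to True.
  then p11 is forced to False.
For the remaining variables, p2 = True, p7 = True, p8 = True, p9 = True, p10 = True works.
Every clause has at least one true literal under this assignment.

p1=0, p2=1, p3=0, p4=1, p5=1, p6=1, p7=1, p8=1, p9=1, p10=1, p11=0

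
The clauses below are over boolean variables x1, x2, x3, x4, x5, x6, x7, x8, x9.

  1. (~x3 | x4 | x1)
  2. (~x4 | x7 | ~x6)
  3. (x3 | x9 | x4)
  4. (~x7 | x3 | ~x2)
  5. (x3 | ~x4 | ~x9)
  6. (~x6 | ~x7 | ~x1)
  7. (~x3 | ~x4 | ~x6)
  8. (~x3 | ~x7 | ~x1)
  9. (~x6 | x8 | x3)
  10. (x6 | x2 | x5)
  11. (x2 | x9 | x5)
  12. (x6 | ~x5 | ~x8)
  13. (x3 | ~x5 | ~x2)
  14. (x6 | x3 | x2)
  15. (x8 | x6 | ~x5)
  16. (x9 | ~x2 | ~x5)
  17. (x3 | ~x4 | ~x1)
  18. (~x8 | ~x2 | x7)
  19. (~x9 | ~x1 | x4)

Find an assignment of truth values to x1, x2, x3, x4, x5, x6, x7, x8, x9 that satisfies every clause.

x1=T, x2=F, x3=T, x4=F, x5=T, x6=T, x7=F, x8=T, x9=F

Check each clause:
  1. (~x3 | x4 | x1) — x1 is true.
  2. (~x6 | ~x4 | x7) — ~x4 is true.
  3. (x4 | x9 | x3) — x3 is true.
  4. (x3 | ~x7 | ~x2) — ~x7 is true.
  5. (~x4 | ~x9 | x3) — x3 is true.
  6. (~x7 | ~x1 | ~x6) — ~x7 is true.
  7. (~x3 | ~x4 | ~x6) — ~x4 is true.
  8. (~x7 | ~x3 | ~x1) — ~x7 is true.
  9. (x8 | ~x6 | x3) — x8 is true.
  10. (x5 | x6 | x2) — x5 is true.
  11. (x2 | x5 | x9) — x5 is true.
  12. (~x8 | x6 | ~x5) — x6 is true.
  13. (~x2 | x3 | ~x5) — x3 is true.
  14. (x6 | x3 | x2) — x3 is true.
  15. (x6 | x8 | ~x5) — x8 is true.
  16. (~x2 | ~x5 | x9) — ~x2 is true.
  17. (x3 | ~x1 | ~x4) — x3 is true.
  18. (x7 | ~x8 | ~x2) — ~x2 is true.
  19. (x4 | ~x1 | ~x9) — ~x9 is true.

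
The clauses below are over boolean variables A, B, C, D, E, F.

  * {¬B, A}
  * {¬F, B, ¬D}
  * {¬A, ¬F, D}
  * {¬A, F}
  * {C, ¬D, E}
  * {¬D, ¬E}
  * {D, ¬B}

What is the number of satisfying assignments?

Split on D, then A.
  D=1, A=1: remaining (B,C,E,F) ∈ {(1,1,0,1)} — 1.
  D=1, A=0: remaining (B,C,E,F) ∈ {(0,1,0,0)} — 1.
  D=0, A=1: a clause becomes empty — 0.
  D=0, A=0: forces B=0; C, E, F free → 2^3 = 8.
Total: 1 + 1 + 0 + 8 = 10.

10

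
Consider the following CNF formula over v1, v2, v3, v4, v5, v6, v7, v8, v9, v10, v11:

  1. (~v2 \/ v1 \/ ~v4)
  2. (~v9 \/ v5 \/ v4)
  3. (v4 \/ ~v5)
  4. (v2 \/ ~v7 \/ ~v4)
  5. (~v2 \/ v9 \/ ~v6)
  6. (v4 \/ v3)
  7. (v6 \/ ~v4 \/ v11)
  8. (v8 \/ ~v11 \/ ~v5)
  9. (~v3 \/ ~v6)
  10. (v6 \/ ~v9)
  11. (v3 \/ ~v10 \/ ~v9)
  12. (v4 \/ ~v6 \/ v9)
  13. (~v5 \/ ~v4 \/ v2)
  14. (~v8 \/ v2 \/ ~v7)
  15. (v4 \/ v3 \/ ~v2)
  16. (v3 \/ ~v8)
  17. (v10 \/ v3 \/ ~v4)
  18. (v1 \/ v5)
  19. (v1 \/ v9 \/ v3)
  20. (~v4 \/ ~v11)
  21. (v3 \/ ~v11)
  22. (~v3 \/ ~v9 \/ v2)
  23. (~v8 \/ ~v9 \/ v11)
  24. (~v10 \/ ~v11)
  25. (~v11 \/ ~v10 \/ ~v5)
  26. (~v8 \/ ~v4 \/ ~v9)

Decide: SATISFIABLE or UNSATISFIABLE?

SATISFIABLE

Pure literal: v1 appears only positively; assign v1 = True.
v7 occurs only negated in the remaining clauses — set v7 = False.
Try v2 = True.
Branch on v3: take v3 = True.
  then v6 is forced to False.
  then v9 is forced to False.
Set v4 = False and propagate.
  then v5 is forced to False.
The remaining clauses are satisfied by v8 = False, v10 = False, v11 = True.
So v1 = T, v2 = T, v3 = T, v4 = F, v5 = F, v6 = F, v7 = F, v8 = F, v9 = F, v10 = F, v11 = T is a satisfying assignment.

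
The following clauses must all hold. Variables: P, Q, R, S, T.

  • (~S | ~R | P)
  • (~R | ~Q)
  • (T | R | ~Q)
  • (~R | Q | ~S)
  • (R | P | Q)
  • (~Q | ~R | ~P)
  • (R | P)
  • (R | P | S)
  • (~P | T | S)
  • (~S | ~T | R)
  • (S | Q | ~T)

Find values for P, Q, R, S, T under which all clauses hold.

Set P = True and propagate.
For the remaining variables, Q = True, R = False, S = False, T = True works.

P=1  Q=1  R=0  S=0  T=1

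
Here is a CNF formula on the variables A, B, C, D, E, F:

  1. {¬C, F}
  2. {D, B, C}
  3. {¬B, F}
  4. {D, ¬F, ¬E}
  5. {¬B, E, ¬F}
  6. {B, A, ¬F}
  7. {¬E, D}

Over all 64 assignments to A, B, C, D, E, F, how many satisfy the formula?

Case analysis on F and B:
  F=T, B=T: remaining (A,C,D,E) ∈ {(F,F,T,T); (F,T,T,T); (T,F,T,T); (T,T,T,T)} — 4.
  F=T, B=F: 5 of the 16 assignments to (A,C,D,E) work.
  F=F, B=T: a clause becomes empty — 0.
  F=F, B=F: remaining (A,C,D,E) ∈ {(F,F,T,F); (F,F,T,T); (T,F,T,F); (T,F,T,T)} — 4.
Total: 4 + 5 + 0 + 4 = 13.

13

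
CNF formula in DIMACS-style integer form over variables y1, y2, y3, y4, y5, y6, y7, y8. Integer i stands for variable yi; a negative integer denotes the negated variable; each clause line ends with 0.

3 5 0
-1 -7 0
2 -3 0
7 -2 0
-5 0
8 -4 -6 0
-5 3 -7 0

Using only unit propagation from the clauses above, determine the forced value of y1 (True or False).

False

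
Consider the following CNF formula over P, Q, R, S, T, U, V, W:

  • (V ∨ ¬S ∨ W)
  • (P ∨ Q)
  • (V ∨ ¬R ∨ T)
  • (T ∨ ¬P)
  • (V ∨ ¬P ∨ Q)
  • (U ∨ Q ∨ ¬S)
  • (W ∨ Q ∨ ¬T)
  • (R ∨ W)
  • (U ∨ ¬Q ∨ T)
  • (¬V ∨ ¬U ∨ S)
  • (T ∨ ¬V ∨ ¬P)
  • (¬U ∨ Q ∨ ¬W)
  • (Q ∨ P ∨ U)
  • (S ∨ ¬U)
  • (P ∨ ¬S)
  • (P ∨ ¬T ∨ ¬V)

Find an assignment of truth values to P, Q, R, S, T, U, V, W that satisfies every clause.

P=T, Q=T, R=F, S=T, T=T, U=T, V=F, W=T

Branch on P: take P = True.
  then T is forced to True.
Branch on Q: take Q = True.
Try R = False.
  then W is forced to True.
For the remaining variables, S = True, U = True, V = False works.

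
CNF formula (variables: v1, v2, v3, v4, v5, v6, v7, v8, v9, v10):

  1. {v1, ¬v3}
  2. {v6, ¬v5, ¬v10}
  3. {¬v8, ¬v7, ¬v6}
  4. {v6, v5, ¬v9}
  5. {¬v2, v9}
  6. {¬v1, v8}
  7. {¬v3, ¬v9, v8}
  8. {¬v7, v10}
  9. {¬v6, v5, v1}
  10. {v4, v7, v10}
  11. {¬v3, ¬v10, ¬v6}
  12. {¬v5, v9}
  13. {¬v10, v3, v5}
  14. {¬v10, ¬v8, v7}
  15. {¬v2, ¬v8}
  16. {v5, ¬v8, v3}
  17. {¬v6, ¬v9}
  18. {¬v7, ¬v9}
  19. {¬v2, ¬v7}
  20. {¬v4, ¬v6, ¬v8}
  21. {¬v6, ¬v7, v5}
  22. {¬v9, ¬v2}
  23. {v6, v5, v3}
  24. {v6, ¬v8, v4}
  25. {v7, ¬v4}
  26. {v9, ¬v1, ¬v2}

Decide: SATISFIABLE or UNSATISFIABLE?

SATISFIABLE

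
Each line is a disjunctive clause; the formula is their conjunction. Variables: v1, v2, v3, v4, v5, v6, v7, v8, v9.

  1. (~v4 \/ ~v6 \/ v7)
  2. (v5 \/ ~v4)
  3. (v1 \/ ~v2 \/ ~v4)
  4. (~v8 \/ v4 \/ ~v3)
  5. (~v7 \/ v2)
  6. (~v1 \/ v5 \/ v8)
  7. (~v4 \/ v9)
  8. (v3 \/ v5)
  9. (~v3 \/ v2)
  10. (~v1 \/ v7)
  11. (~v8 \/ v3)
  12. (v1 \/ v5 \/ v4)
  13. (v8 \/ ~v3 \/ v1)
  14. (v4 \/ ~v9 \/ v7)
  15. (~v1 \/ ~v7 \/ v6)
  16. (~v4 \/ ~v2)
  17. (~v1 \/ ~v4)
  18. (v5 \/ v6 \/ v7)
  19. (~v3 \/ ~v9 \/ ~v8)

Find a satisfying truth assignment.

v1=True, v2=True, v3=False, v4=False, v5=True, v6=True, v7=True, v8=False, v9=False

Pure literal: v5 appears only positively; assign v5 = True.
Try v1 = True.
  then v7 is forced to True.
  then v2 is forced to True.
  then v6 is forced to True.
  then v4 is forced to False.
Branch on v3: take v3 = False.
  then v8 is forced to False.
v9 is now unconstrained; take v9 = False.
Every clause has at least one true literal under this assignment.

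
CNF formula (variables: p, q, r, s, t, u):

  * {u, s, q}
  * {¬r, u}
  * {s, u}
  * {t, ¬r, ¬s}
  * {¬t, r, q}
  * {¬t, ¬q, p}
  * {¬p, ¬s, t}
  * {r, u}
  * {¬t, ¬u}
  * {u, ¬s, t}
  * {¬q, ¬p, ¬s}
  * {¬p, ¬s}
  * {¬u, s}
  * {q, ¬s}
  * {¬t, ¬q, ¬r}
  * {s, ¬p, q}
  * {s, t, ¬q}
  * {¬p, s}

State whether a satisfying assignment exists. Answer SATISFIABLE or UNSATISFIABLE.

SATISFIABLE

Try p = False.
Set q = True and propagate.
  then t is forced to False.
  then s is forced to True.
  then r is forced to False.
  then u is forced to True.
So p=False  q=True  r=False  s=True  t=False  u=True is a satisfying assignment.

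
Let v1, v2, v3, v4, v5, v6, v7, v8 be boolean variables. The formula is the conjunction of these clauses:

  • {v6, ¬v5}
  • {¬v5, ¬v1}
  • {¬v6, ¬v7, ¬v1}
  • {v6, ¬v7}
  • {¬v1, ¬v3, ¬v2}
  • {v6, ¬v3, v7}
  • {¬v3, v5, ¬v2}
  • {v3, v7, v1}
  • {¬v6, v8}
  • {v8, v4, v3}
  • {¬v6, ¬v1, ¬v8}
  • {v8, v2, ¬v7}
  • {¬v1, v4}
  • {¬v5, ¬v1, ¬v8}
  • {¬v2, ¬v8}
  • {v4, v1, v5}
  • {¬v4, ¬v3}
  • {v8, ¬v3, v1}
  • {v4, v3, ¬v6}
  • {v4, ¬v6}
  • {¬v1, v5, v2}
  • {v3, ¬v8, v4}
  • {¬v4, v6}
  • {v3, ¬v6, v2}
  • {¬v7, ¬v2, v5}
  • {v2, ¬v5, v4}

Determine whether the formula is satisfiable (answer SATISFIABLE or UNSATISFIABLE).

UNSATISFIABLE

v1 = True:
  propagation gives v5=False, v4=True, v3=False, v2=True; an empty clause results — contradiction.
v1 = False:
  v3 = True:
    propagation gives v4=False, v5=True, v6=True; an empty clause results — contradiction.
  v3 = False:
    propagation gives v7=True, v6=True, v8=True, v2=False; an empty clause results — contradiction.
Every branch closes, so no satisfying assignment exists.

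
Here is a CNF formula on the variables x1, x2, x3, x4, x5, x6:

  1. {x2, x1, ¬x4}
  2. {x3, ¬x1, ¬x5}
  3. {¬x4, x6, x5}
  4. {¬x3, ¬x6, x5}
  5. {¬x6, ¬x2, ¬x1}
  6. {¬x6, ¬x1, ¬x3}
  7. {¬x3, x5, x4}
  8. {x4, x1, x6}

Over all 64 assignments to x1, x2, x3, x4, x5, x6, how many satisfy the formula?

19

Case analysis on x1 and x6:
  x1=1, x6=1: remaining (x2,x3,x4,x5) ∈ {(0,0,0,0); (0,0,1,0)} — 2.
  x1=1, x6=0: x2 free; 3 ways for (x3,x4,x5) × 2^1 = 6.
  x1=0, x6=1: 9 of the 16 assignments to (x2,x3,x4,x5) work.
  x1=0, x6=0: remaining (x2,x3,x4,x5) ∈ {(1,0,1,1); (1,1,1,1)} — 2.
Total: 2 + 6 + 9 + 2 = 19.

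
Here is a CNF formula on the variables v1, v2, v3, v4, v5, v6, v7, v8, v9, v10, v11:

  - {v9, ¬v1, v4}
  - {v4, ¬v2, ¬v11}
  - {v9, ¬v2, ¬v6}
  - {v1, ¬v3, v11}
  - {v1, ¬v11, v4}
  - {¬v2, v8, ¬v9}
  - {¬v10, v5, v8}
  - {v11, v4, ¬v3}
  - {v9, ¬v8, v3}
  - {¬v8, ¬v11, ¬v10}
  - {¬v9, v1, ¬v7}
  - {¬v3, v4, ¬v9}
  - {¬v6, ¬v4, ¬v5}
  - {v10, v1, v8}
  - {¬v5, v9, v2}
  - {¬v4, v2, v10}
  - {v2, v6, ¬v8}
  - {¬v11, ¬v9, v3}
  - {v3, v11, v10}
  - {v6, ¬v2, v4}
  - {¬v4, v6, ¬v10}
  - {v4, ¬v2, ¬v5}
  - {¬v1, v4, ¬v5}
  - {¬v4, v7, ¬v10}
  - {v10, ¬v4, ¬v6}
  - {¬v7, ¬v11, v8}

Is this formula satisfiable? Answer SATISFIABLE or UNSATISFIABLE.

SATISFIABLE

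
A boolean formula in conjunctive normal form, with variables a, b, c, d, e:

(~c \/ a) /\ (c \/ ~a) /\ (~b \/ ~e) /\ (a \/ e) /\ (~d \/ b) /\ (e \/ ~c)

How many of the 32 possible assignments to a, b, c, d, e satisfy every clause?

2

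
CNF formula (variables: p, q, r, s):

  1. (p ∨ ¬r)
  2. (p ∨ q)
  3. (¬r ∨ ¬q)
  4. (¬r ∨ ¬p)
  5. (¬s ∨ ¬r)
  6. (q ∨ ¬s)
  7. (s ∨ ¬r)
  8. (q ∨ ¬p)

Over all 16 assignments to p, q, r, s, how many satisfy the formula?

Satisfying assignments:
  p=0 q=1 r=0 s=0
  p=0 q=1 r=0 s=1
  p=1 q=1 r=0 s=0
  p=1 q=1 r=0 s=1
That's 4 in total.

4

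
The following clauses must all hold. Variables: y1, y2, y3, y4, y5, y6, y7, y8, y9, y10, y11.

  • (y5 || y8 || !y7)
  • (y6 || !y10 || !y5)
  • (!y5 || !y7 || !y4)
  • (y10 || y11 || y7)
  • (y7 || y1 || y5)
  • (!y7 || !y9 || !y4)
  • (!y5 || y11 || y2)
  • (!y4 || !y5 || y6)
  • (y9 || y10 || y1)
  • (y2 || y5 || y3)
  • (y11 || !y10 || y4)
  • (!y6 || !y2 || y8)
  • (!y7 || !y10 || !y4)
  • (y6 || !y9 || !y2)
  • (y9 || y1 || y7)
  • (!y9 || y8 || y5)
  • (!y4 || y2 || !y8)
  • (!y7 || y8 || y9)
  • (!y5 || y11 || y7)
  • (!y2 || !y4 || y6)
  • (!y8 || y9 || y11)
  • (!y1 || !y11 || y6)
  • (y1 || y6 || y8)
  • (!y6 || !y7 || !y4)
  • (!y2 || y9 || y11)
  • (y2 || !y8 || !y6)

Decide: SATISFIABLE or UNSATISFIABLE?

SATISFIABLE

y3 occurs only positively in the remaining clauses — set y3 = True.
Branch on y1: take y1 = False.
Try y2 = True.
For the remaining variables, y4 = False, y5 = True, y6 = True, y7 = False, y8 = True, y9 = True, y10 = False, y11 = True works.
So y1=F, y2=T, y3=T, y4=F, y5=T, y6=T, y7=F, y8=T, y9=T, y10=F, y11=T is a satisfying assignment.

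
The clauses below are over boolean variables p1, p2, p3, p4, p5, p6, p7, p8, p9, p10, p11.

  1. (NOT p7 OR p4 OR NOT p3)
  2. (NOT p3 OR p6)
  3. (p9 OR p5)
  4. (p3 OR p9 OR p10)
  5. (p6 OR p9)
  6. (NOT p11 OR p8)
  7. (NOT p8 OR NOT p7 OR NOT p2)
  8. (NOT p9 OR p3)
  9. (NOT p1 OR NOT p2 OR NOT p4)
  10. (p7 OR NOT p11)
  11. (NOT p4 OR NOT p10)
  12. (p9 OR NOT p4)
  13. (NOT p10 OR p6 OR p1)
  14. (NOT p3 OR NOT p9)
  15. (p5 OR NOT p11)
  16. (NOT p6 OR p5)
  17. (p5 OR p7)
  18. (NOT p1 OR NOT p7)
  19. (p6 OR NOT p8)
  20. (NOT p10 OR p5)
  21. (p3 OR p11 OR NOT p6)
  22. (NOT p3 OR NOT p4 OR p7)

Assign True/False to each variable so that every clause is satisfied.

Pure literal: p2 appears only negated; assign p2 = False.
p5 occurs only positively in the remaining clauses — set p5 = True.
Branch on p1: take p1 = False.
Try p3 = True.
  then p6 is forced to True.
  then p9 is forced to False.
  then p4 is forced to False.
  then p7 is forced to False.
  then p11 is forced to False.
p8, p10 are now unconstrained; take p8 = True, p10 = True.

p1=F, p2=F, p3=T, p4=F, p5=T, p6=T, p7=F, p8=T, p9=F, p10=T, p11=F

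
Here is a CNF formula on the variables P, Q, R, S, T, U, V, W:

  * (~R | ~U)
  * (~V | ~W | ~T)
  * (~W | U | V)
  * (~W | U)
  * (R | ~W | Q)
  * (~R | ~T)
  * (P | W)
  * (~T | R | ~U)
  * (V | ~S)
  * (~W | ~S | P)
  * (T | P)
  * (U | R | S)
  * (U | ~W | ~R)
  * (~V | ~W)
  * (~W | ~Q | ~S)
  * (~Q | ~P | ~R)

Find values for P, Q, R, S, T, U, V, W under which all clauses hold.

P=True  Q=False  R=False  S=True  T=False  U=True  V=True  W=False

Set P = True and propagate.
For the remaining variables, Q = False, R = False, S = True, T = False, U = True, V = True, W = False works.
Every clause has at least one true literal under this assignment.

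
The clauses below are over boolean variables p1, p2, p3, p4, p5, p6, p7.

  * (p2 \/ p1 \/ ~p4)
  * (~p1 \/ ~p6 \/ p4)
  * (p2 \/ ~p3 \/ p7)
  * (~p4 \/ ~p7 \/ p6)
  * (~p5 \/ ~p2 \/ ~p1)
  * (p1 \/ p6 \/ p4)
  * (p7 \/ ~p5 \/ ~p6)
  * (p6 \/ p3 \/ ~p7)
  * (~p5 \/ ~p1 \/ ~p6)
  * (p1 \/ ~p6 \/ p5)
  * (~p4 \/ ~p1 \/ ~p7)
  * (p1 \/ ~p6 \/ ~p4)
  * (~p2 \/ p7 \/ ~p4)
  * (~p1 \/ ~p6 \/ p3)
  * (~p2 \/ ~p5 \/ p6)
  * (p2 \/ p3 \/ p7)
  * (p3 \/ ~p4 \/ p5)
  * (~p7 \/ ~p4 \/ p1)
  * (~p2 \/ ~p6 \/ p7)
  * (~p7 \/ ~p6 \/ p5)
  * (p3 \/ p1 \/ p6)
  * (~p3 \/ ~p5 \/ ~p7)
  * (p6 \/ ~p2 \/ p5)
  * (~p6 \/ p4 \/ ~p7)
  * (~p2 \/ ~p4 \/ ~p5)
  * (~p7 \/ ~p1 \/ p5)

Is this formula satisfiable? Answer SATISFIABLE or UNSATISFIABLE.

UNSATISFIABLE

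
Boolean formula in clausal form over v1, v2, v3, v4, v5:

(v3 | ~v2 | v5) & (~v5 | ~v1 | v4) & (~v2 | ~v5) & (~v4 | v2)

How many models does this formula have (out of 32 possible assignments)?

10

Case analysis on v2 and v5:
  v2=T, v5=T: a clause becomes empty — 0.
  v2=T, v5=F: remaining (v1,v3,v4) ∈ {(F,T,F); (F,T,T); (T,T,F); (T,T,T)} — 4.
  v2=F, v5=T: remaining (v1,v3,v4) ∈ {(F,F,F); (F,T,F)} — 2.
  v2=F, v5=F: remaining (v1,v3,v4) ∈ {(F,F,F); (F,T,F); (T,F,F); (T,T,F)} — 4.
Total: 0 + 4 + 2 + 4 = 10.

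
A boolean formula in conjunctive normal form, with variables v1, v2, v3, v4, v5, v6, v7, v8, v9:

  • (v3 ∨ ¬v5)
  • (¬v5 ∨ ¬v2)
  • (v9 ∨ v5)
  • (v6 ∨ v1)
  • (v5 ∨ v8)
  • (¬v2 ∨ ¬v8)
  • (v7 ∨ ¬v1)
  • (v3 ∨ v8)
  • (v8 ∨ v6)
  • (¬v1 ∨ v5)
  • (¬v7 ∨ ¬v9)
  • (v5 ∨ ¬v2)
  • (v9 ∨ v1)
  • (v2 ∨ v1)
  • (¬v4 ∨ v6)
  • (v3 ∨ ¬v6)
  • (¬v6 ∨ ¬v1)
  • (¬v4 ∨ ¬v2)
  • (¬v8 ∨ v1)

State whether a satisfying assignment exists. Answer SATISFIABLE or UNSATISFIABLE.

Pure literal: v3 appears only positively; assign v3 = True.
Pure literal: v4 appears only negated; assign v4 = False.
Try v1 = True.
  then v7 is forced to True.
  then v5 is forced to True.
  then v2 is forced to False.
  then v9 is forced to False.
  then v6 is forced to False.
  then v8 is forced to True.
So v1=T, v2=F, v3=T, v4=F, v5=T, v6=F, v7=T, v8=T, v9=F is a satisfying assignment.

SATISFIABLE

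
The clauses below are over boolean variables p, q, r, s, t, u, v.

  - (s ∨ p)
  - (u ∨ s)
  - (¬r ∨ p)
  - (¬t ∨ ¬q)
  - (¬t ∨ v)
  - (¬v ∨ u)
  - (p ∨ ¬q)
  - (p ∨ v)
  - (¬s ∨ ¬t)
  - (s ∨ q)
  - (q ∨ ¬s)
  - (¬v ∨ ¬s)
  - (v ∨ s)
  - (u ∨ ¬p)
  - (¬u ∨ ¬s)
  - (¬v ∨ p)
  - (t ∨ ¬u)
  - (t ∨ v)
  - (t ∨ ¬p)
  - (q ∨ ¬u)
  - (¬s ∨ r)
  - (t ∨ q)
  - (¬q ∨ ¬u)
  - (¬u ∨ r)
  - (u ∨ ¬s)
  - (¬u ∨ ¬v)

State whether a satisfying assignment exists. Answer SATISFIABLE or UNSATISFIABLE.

UNSATISFIABLE

s = True:
  propagation gives t=False, q=True, p=True; an empty clause results — contradiction.
s = False:
  propagation gives p=True, u=True, q=True; an empty clause results — contradiction.
Every branch closes, so no satisfying assignment exists.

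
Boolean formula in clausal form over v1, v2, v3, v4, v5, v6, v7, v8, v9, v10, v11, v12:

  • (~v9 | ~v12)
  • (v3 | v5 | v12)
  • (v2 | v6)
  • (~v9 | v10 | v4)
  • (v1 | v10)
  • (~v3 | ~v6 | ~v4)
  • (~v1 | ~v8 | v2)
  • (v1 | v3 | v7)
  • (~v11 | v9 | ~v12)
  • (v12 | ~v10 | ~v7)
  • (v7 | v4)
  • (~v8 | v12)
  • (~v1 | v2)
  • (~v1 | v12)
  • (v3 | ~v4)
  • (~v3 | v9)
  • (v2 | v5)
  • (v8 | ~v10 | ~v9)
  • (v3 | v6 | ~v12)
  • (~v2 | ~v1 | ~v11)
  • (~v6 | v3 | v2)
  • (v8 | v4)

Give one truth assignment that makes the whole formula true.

v1=1  v2=1  v3=0  v4=0  v5=0  v6=1  v7=1  v8=1  v9=0  v10=0  v11=0  v12=1

v11 occurs only negated in the remaining clauses — set v11 = False.
Set v1 = True and propagate.
  then v2 is forced to True.
  then v12 is forced to True.
  then v9 is forced to False.
  then v3 is forced to False.
  then v4 is forced to False.
  then v7 is forced to True.
  then v6 is forced to True.
  then v8 is forced to True.
v5, v10 are now unconstrained; take v5 = False, v10 = False.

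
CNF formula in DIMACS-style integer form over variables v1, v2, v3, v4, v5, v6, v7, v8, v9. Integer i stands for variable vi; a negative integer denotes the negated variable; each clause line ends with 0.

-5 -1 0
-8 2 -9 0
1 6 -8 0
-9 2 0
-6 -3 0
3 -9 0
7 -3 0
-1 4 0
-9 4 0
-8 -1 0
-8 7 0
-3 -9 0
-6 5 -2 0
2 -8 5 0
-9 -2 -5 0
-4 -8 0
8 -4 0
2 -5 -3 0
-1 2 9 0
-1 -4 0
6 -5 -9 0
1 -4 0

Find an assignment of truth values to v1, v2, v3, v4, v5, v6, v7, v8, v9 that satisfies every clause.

v7 occurs only positively in the remaining clauses — set v7 = True.
Try v1 = False.
  then v4 is forced to False.
  then v9 is forced to False.
Set v2 = True and propagate.
The remaining clauses are satisfied by v3 = False, v5 = True, v6 = True, v8 = True.
Check each clause:
  1. (NOT v5 OR NOT v1) — NOT v1 is true.
  2. (v2 OR NOT v9 OR NOT v8) — v2 is true.
  3. (NOT v8 OR v6 OR v1) — v6 is true.
  4. (NOT v9 OR v2) — v2 is true.
  5. (NOT v3 OR NOT v6) — NOT v3 is true.
  6. (NOT v9 OR v3) — NOT v9 is true.
  7. (NOT v3 OR v7) — NOT v3 is true.
  8. (NOT v1 OR v4) — NOT v1 is true.
  9. (NOT v9 OR v4) — NOT v9 is true.
  10. (NOT v8 OR NOT v1) — NOT v1 is true.
  11. (NOT v8 OR v7) — v7 is true.
  12. (NOT v9 OR NOT v3) — NOT v3 is true.
  13. (NOT v2 OR NOT v6 OR v5) — v5 is true.
  14. (v5 OR NOT v8 OR v2) — v2 is true.
  15. (NOT v9 OR NOT v5 OR NOT v2) — NOT v9 is true.
  16. (NOT v8 OR NOT v4) — NOT v4 is true.
  17. (NOT v4 OR v8) — v8 is true.
  18. (v2 OR NOT v5 OR NOT v3) — v2 is true.
  19. (v2 OR v9 OR NOT v1) — v2 is true.
  20. (NOT v4 OR NOT v1) — NOT v4 is true.
  21. (v6 OR NOT v5 OR NOT v9) — v6 is true.
  22. (NOT v4 OR v1) — NOT v4 is true.

v1=False, v2=True, v3=False, v4=False, v5=True, v6=True, v7=True, v8=True, v9=False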